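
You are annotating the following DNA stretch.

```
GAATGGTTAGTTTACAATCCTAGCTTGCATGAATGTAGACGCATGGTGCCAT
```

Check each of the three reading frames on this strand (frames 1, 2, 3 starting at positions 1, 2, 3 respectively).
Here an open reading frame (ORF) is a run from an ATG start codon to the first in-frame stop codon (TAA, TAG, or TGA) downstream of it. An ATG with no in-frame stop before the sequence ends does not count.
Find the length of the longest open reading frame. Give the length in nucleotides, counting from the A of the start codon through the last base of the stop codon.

21

Frame 1: GAA TGG TTA GTT TAC AAT CCT AGC TTG CAT GAA TGT AGA CGC ATG GTG CCA — no ATG→stop ORF.
Frame 2: AAT GGT TAG TTT ACA ATC CTA GCT TGC ATG AAT GTA GAC GCA TGG TGC CAT — no ATG→stop ORF.
Frame 3: ATG GTT AGT TTA CAA TCC TAG CTT GCA TGA ATG TAG ACG CAT GGT GCC — ATG at 3, stop TAG at 21 → 21 nt; ATG at 33, stop TAG at 36 → 6 nt.
Longest: frame 3, positions 3–23, 21 nt = 7 codons = 6 aa. → 21 nucleotides.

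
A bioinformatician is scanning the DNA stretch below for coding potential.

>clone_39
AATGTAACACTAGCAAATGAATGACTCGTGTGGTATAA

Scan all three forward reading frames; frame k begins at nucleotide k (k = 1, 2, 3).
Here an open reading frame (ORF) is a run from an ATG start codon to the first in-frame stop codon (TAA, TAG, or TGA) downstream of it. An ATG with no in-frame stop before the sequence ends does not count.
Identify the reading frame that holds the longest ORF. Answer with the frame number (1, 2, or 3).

3

Frame 1: AAT GTA ACA CTA GCA AAT GAA TGA CTC GTG TGG TAT — no ATG→stop ORF.
Frame 2: ATG TAA CAC TAG CAA ATG AAT GAC TCG TGT GGT ATA — ATG at 2, stop TAA at 5 → 6 nt.
Frame 3: TGT AAC ACT AGC AAA TGA ATG ACT CGT GTG GTA TAA — ATG at 21, stop TAA at 36 → 18 nt.
Longest ORF is 18 nt in frame 3 (positions 21–38).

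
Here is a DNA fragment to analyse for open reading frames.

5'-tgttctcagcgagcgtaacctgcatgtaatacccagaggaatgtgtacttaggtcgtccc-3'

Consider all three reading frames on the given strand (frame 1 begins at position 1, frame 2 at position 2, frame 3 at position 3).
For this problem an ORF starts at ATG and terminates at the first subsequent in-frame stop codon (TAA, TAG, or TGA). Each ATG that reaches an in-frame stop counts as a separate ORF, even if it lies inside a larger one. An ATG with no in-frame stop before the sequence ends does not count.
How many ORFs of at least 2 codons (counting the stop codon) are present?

2

Frame 1: TGT TCT CAG CGA GCG TAA CCT GCA TGT AAT ACC CAG AGG AAT GTG TAC TTA GGT CGT CCC — no ATG→stop ORF.
Frame 2: GTT CTC AGC GAG CGT AAC CTG CAT GTA ATA CCC AGA GGA ATG TGT ACT TAG GTC GTC — ATG at 41, stop TAG at 50 → 12 nt.
Frame 3: TTC TCA GCG AGC GTA ACC TGC ATG TAA TAC CCA GAG GAA TGT GTA CTT AGG TCG TCC — ATG at 24, stop TAA at 27 → 6 nt.
ORFs ≥ 2 codons: frame 2 41–52 (4 codons), frame 3 24–29 (2 codons). Count = 2.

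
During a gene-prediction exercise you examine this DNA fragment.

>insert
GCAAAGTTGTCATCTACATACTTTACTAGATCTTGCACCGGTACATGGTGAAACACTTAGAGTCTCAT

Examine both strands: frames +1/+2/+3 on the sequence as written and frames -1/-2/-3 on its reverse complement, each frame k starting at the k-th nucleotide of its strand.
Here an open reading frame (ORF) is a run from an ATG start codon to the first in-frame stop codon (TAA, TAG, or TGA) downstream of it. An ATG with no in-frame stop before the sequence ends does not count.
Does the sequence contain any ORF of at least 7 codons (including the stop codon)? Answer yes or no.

yes

Reverse complement (5'→3'): ATGAGACTCTAAGTGTTTCACCATGTACCGGTGCAAGATCTAGTAAAGTATGTAGATGACAACTTTGC
Frame +1: GCA AAG TTG TCA TCT ACA TAC TTT ACT AGA TCT TGC ACC GGT ACA TGG TGA AAC ACT TAG AGT CTC — no ATG→stop ORF.
Frame +2: CAA AGT TGT CAT CTA CAT ACT TTA CTA GAT CTT GCA CCG GTA CAT GGT GAA ACA CTT AGA GTC TCA — no ATG→stop ORF.
Frame +3: AAA GTT GTC ATC TAC ATA CTT TAC TAG ATC TTG CAC CGG TAC ATG GTG AAA CAC TTA GAG TCT CAT — no ATG→stop ORF.
Frame -1: ATG AGA CTC TAA GTG TTT CAC CAT GTA CCG GTG CAA GAT CTA GTA AAG TAT GTA GAT GAC AAC TTT — ATG at 1, stop TAA at 10 → 12 nt.
Frame -2: TGA GAC TCT AAG TGT TTC ACC ATG TAC CGG TGC AAG ATC TAG TAA AGT ATG TAG ATG ACA ACT TTG — ATG at 23, stop TAG at 41 → 21 nt; ATG at 50, stop TAG at 53 → 6 nt.
Frame -3: GAG ACT CTA AGT GTT TCA CCA TGT ACC GGT GCA AGA TCT AGT AAA GTA TGT AGA TGA CAA CTT TGC — no ATG→stop ORF.
Frame -2 has an ORF of 7 codons (positions 23–43) ≥ 7, so yes.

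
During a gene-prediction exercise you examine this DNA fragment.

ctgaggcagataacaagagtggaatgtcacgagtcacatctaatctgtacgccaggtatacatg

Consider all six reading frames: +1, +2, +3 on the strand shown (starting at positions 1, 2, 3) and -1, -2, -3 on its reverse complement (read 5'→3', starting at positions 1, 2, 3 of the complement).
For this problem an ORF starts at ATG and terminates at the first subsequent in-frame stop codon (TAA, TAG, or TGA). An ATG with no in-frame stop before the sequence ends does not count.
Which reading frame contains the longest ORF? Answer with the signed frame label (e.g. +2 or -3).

Reverse complement (5'→3'): CATGTATACCTGGCGTACAGATTAGATGTGACTCGTGACATTCCACTCTTGTTATCTGCCTCAG
Frame +1: CTG AGG CAG ATA ACA AGA GTG GAA TGT CAC GAG TCA CAT CTA ATC TGT ACG CCA GGT ATA CAT — no ATG→stop ORF.
Frame +2: TGA GGC AGA TAA CAA GAG TGG AAT GTC ACG AGT CAC ATC TAA TCT GTA CGC CAG GTA TAC ATG — no ATG→stop ORF.
Frame +3: GAG GCA GAT AAC AAG AGT GGA ATG TCA CGA GTC ACA TCT AAT CTG TAC GCC AGG TAT ACA — no ATG→stop ORF.
Frame -1: CAT GTA TAC CTG GCG TAC AGA TTA GAT GTG ACT CGT GAC ATT CCA CTC TTG TTA TCT GCC TCA — no ATG→stop ORF.
Frame -2: ATG TAT ACC TGG CGT ACA GAT TAG ATG TGA CTC GTG ACA TTC CAC TCT TGT TAT CTG CCT CAG — ATG at 2, stop TAG at 23 → 24 nt; ATG at 26, stop TGA at 29 → 6 nt.
Frame -3: TGT ATA CCT GGC GTA CAG ATT AGA TGT GAC TCG TGA CAT TCC ACT CTT GTT ATC TGC CTC — no ATG→stop ORF.
Longest ORF is 24 nt in frame -2 (positions 2–25).

-2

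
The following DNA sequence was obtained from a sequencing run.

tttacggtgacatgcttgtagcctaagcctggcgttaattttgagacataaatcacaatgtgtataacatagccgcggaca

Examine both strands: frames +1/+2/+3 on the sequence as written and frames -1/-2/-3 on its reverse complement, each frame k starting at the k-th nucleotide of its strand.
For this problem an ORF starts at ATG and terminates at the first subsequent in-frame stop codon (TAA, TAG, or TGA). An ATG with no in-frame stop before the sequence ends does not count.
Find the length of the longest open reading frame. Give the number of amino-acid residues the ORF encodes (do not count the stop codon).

Reverse complement (5'→3'): TGTCCGCGGCTATGTTATACACATTGTGATTTATGTCTCAAAATTAACGCCAGGCTTAGGCTACAAGCATGTCACCGTAAA
Frame +1: TTT ACG GTG ACA TGC TTG TAG CCT AAG CCT GGC GTT AAT TTT GAG ACA TAA ATC ACA ATG TGT ATA ACA TAG CCG CGG ACA — ATG at 58, stop TAG at 70 → 15 nt.
Frame +2: TTA CGG TGA CAT GCT TGT AGC CTA AGC CTG GCG TTA ATT TTG AGA CAT AAA TCA CAA TGT GTA TAA CAT AGC CGC GGA — no ATG→stop ORF.
Frame +3: TAC GGT GAC ATG CTT GTA GCC TAA GCC TGG CGT TAA TTT TGA GAC ATA AAT CAC AAT GTG TAT AAC ATA GCC GCG GAC — ATG at 12, stop TAA at 24 → 15 nt.
Frame -1: TGT CCG CGG CTA TGT TAT ACA CAT TGT GAT TTA TGT CTC AAA ATT AAC GCC AGG CTT AGG CTA CAA GCA TGT CAC CGT AAA — no ATG→stop ORF.
Frame -2: GTC CGC GGC TAT GTT ATA CAC ATT GTG ATT TAT GTC TCA AAA TTA ACG CCA GGC TTA GGC TAC AAG CAT GTC ACC GTA — no ATG→stop ORF.
Frame -3: TCC GCG GCT ATG TTA TAC ACA TTG TGA TTT ATG TCT CAA AAT TAA CGC CAG GCT TAG GCT ACA AGC ATG TCA CCG TAA — ATG at 12, stop TGA at 27 → 18 nt; ATG at 33, stop TAA at 45 → 15 nt; ATG at 69, stop TAA at 78 → 12 nt.
Longest: frame -3, positions 12–29, 18 nt = 6 codons = 5 aa. → 5 amino acids.

5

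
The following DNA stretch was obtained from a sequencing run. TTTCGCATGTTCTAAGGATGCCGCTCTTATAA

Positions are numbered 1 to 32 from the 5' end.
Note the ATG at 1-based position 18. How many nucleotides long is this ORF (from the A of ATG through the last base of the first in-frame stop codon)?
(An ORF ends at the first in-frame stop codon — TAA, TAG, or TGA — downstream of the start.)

15

Codons from position 18: ATG (18–20), CCG (21–23), CTC (24–26), TTA (27–29), TAA (30–32).
TAA is the first in-frame stop; ORF spans 18–32, 15 nucleotides.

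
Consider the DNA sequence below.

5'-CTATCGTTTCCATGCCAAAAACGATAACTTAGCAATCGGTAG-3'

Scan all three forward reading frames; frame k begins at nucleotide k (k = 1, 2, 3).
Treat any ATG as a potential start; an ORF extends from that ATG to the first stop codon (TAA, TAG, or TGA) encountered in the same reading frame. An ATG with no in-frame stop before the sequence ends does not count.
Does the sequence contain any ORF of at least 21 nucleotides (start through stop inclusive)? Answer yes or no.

Frame 1: CTA TCG TTT CCA TGC CAA AAA CGA TAA CTT AGC AAT CGG TAG — no ATG→stop ORF.
Frame 2: TAT CGT TTC CAT GCC AAA AAC GAT AAC TTA GCA ATC GGT — no ATG→stop ORF.
Frame 3: ATC GTT TCC ATG CCA AAA ACG ATA ACT TAG CAA TCG GTA — ATG at 12, stop TAG at 30 → 21 nt.
Frame 3 has an ORF of 21 nucleotides (positions 12–32) ≥ 21, so yes.

yes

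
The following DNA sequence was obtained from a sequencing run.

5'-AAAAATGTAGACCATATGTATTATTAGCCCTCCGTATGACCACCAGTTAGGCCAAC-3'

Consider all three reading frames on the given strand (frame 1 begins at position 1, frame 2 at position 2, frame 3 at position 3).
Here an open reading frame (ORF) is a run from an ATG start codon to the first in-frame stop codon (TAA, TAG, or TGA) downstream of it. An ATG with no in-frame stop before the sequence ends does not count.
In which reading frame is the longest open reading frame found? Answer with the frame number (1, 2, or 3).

Frame 1: AAA AAT GTA GAC CAT ATG TAT TAT TAG CCC TCC GTA TGA CCA CCA GTT AGG CCA — ATG at 16, stop TAG at 25 → 12 nt.
Frame 2: AAA ATG TAG ACC ATA TGT ATT ATT AGC CCT CCG TAT GAC CAC CAG TTA GGC CAA — ATG at 5, stop TAG at 8 → 6 nt.
Frame 3: AAA TGT AGA CCA TAT GTA TTA TTA GCC CTC CGT ATG ACC ACC AGT TAG GCC AAC — ATG at 36, stop TAG at 48 → 15 nt.
Longest ORF is 15 nt in frame 3 (positions 36–50).

3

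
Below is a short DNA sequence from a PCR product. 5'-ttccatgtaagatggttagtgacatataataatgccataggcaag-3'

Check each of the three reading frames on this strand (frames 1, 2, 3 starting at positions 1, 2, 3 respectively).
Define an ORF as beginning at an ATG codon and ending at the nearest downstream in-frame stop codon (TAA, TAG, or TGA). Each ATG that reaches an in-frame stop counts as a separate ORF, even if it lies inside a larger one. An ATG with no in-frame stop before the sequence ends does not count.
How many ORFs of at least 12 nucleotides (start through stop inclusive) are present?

Frame 1: TTC CAT GTA AGA TGG TTA GTG ACA TAT AAT AAT GCC ATA GGC AAG — no ATG→stop ORF.
Frame 2: TCC ATG TAA GAT GGT TAG TGA CAT ATA ATA ATG CCA TAG GCA — ATG at 5, stop TAA at 8 → 6 nt; ATG at 32, stop TAG at 38 → 9 nt.
Frame 3: CCA TGT AAG ATG GTT AGT GAC ATA TAA TAA TGC CAT AGG CAA — ATG at 12, stop TAA at 27 → 18 nt.
ORFs ≥ 12 nucleotides: frame 3 12–29 (18 nucleotides). Count = 1.

1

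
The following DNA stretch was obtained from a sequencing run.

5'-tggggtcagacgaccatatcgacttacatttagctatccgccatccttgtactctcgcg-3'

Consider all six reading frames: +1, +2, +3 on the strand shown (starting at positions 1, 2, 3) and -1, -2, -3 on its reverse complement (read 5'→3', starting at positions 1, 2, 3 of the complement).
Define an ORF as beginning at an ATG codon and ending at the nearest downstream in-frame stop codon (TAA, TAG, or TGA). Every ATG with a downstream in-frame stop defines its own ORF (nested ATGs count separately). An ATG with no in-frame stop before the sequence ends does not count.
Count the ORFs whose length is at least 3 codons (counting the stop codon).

2

Reverse complement (5'→3'): CGCGAGAGTACAAGGATGGCGGATAGCTAAATGTAAGTCGATATGGTCGTCTGACCCCA
Frame +1: TGG GGT CAG ACG ACC ATA TCG ACT TAC ATT TAG CTA TCC GCC ATC CTT GTA CTC TCG — no ATG→stop ORF.
Frame +2: GGG GTC AGA CGA CCA TAT CGA CTT ACA TTT AGC TAT CCG CCA TCC TTG TAC TCT CGC — no ATG→stop ORF.
Frame +3: GGG TCA GAC GAC CAT ATC GAC TTA CAT TTA GCT ATC CGC CAT CCT TGT ACT CTC GCG — no ATG→stop ORF.
Frame -1: CGC GAG AGT ACA AGG ATG GCG GAT AGC TAA ATG TAA GTC GAT ATG GTC GTC TGA CCC — ATG at 16, stop TAA at 28 → 15 nt; ATG at 31, stop TAA at 34 → 6 nt; ATG at 43, stop TGA at 52 → 12 nt.
Frame -2: GCG AGA GTA CAA GGA TGG CGG ATA GCT AAA TGT AAG TCG ATA TGG TCG TCT GAC CCC — no ATG→stop ORF.
Frame -3: CGA GAG TAC AAG GAT GGC GGA TAG CTA AAT GTA AGT CGA TAT GGT CGT CTG ACC CCA — no ATG→stop ORF.
ORFs ≥ 3 codons: frame -1 16–30 (5 codons), frame -1 43–54 (4 codons). Count = 2.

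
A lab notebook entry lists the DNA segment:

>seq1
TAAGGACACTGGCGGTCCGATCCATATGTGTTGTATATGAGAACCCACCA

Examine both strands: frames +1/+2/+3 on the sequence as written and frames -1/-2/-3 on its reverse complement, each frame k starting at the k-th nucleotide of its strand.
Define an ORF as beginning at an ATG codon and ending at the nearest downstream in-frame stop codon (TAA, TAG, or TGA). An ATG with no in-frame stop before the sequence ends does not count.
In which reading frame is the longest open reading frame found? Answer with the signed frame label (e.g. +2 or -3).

Reverse complement (5'→3'): TGGTGGGTTCTCATATACAACACATATGGATCGGACCGCCAGTGTCCTTA
Frame +1: TAA GGA CAC TGG CGG TCC GAT CCA TAT GTG TTG TAT ATG AGA ACC CAC — no ATG→stop ORF.
Frame +2: AAG GAC ACT GGC GGT CCG ATC CAT ATG TGT TGT ATA TGA GAA CCC ACC — ATG at 26, stop TGA at 38 → 15 nt.
Frame +3: AGG ACA CTG GCG GTC CGA TCC ATA TGT GTT GTA TAT GAG AAC CCA CCA — no ATG→stop ORF.
Frame -1: TGG TGG GTT CTC ATA TAC AAC ACA TAT GGA TCG GAC CGC CAG TGT CCT — no ATG→stop ORF.
Frame -2: GGT GGG TTC TCA TAT ACA ACA CAT ATG GAT CGG ACC GCC AGT GTC CTT — no ATG→stop ORF.
Frame -3: GTG GGT TCT CAT ATA CAA CAC ATA TGG ATC GGA CCG CCA GTG TCC TTA — no ATG→stop ORF.
Longest ORF is 15 nt in frame +2 (positions 26–40).

+2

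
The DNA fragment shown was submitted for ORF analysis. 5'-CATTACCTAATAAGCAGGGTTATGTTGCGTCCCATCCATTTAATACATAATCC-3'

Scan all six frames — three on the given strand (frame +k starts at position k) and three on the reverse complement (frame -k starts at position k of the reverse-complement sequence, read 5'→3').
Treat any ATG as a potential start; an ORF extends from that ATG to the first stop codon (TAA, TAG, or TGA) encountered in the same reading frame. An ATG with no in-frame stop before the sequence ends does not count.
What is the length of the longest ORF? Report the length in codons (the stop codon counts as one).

11

Reverse complement (5'→3'): GGATTATGTATTAAATGGATGGGACGCAACATAACCCTGCTTATTAGGTAATG
Frame +1: CAT TAC CTA ATA AGC AGG GTT ATG TTG CGT CCC ATC CAT TTA ATA CAT AAT — no ATG→stop ORF.
Frame +2: ATT ACC TAA TAA GCA GGG TTA TGT TGC GTC CCA TCC ATT TAA TAC ATA ATC — no ATG→stop ORF.
Frame +3: TTA CCT AAT AAG CAG GGT TAT GTT GCG TCC CAT CCA TTT AAT ACA TAA TCC — no ATG→stop ORF.
Frame -1: GGA TTA TGT ATT AAA TGG ATG GGA CGC AAC ATA ACC CTG CTT ATT AGG TAA — ATG at 19, stop TAA at 49 → 33 nt.
Frame -2: GAT TAT GTA TTA AAT GGA TGG GAC GCA ACA TAA CCC TGC TTA TTA GGT AAT — no ATG→stop ORF.
Frame -3: ATT ATG TAT TAA ATG GAT GGG ACG CAA CAT AAC CCT GCT TAT TAG GTA ATG — ATG at 6, stop TAA at 12 → 9 nt; ATG at 15, stop TAG at 45 → 33 nt.
Longest: frame -1, positions 19–51, 33 nt = 11 codons = 10 aa. → 11 codons.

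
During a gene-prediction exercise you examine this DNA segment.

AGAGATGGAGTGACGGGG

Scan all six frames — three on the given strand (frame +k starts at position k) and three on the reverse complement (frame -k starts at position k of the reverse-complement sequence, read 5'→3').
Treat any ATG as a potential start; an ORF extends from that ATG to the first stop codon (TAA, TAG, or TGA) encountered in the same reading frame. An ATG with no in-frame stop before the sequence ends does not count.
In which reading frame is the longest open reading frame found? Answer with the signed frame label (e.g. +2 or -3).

Reverse complement (5'→3'): CCCCGTCACTCCATCTCT
Frame +1: AGA GAT GGA GTG ACG GGG — no ATG→stop ORF.
Frame +2: GAG ATG GAG TGA CGG — ATG at 5, stop TGA at 11 → 9 nt.
Frame +3: AGA TGG AGT GAC GGG — no ATG→stop ORF.
Frame -1: CCC CGT CAC TCC ATC TCT — no ATG→stop ORF.
Frame -2: CCC GTC ACT CCA TCT — no ATG→stop ORF.
Frame -3: CCG TCA CTC CAT CTC — no ATG→stop ORF.
Longest ORF is 9 nt in frame +2 (positions 5–13).

+2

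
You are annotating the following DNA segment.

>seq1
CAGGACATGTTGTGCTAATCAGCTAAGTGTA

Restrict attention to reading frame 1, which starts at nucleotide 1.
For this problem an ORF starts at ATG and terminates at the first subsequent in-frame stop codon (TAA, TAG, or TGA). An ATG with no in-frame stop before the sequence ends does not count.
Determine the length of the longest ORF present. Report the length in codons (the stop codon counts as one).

Frame 1: CAG GAC ATG TTG TGC TAA TCA GCT AAG TGT — ATG at 7, stop TAA at 16 → 12 nt.
Longest: frame 1, positions 7–18, 12 nt = 4 codons = 3 aa. → 4 codons.

4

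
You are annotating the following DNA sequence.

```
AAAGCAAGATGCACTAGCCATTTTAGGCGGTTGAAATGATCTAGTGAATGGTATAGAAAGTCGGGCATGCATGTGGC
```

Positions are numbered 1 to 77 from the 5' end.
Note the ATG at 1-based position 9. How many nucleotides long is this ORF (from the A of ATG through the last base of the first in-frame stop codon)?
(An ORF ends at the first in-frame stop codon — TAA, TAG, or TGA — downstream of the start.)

Codons from position 9: ATG (9–11), CAC (12–14), TAG (15–17).
TAG is the first in-frame stop; ORF spans 9–17, 9 nucleotides.

9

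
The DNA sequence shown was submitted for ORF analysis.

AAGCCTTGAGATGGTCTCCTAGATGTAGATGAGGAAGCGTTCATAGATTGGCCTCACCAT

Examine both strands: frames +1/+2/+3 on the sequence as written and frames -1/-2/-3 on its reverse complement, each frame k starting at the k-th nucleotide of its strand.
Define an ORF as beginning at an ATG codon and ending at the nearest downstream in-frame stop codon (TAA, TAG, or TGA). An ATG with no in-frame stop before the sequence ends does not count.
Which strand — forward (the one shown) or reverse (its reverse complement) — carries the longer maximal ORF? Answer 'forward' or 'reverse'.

reverse

Reverse complement (5'→3'): ATGGTGAGGCCAATCTATGAACGCTTCCTCATCTACATCTAGGAGACCATCTCAAGGCTT
Frame +1: AAG CCT TGA GAT GGT CTC CTA GAT GTA GAT GAG GAA GCG TTC ATA GAT TGG CCT CAC CAT — no ATG→stop ORF.
Frame +2: AGC CTT GAG ATG GTC TCC TAG ATG TAG ATG AGG AAG CGT TCA TAG ATT GGC CTC ACC — ATG at 11, stop TAG at 20 → 12 nt; ATG at 23, stop TAG at 26 → 6 nt; ATG at 29, stop TAG at 44 → 18 nt.
Frame +3: GCC TTG AGA TGG TCT CCT AGA TGT AGA TGA GGA AGC GTT CAT AGA TTG GCC TCA CCA — no ATG→stop ORF.
Frame -1: ATG GTG AGG CCA ATC TAT GAA CGC TTC CTC ATC TAC ATC TAG GAG ACC ATC TCA AGG CTT — ATG at 1, stop TAG at 40 → 42 nt.
Frame -2: TGG TGA GGC CAA TCT ATG AAC GCT TCC TCA TCT ACA TCT AGG AGA CCA TCT CAA GGC — no ATG→stop ORF.
Frame -3: GGT GAG GCC AAT CTA TGA ACG CTT CCT CAT CTA CAT CTA GGA GAC CAT CTC AAG GCT — no ATG→stop ORF.
Forward-strand max 18 nt; reverse-strand max 42 nt. The reverse strand has the longer ORF.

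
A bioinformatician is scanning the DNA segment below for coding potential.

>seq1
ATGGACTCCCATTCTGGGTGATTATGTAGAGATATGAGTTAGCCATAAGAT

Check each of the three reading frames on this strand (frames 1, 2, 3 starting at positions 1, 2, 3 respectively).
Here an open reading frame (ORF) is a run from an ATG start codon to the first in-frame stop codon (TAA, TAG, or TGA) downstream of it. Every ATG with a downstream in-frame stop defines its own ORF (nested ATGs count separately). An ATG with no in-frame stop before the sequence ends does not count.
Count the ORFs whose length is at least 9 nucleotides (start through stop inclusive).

2

Frame 1: ATG GAC TCC CAT TCT GGG TGA TTA TGT AGA GAT ATG AGT TAG CCA TAA GAT — ATG at 1, stop TGA at 19 → 21 nt; ATG at 34, stop TAG at 40 → 9 nt.
Frame 2: TGG ACT CCC ATT CTG GGT GAT TAT GTA GAG ATA TGA GTT AGC CAT AAG — no ATG→stop ORF.
Frame 3: GGA CTC CCA TTC TGG GTG ATT ATG TAG AGA TAT GAG TTA GCC ATA AGA — ATG at 24, stop TAG at 27 → 6 nt.
ORFs ≥ 9 nucleotides: frame 1 1–21 (21 nucleotides), frame 1 34–42 (9 nucleotides). Count = 2.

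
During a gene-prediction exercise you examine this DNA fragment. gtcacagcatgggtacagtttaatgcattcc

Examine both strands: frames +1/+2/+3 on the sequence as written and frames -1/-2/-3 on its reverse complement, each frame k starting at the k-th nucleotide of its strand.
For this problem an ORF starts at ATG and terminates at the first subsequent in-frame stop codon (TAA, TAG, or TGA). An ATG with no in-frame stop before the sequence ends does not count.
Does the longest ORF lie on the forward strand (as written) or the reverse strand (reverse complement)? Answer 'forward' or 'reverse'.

forward

Reverse complement (5'→3'): GGAATGCATTAAACTGTACCCATGCTGTGAC
Frame +1: GTC ACA GCA TGG GTA CAG TTT AAT GCA TTC — no ATG→stop ORF.
Frame +2: TCA CAG CAT GGG TAC AGT TTA ATG CAT TCC — no ATG→stop ORF.
Frame +3: CAC AGC ATG GGT ACA GTT TAA TGC ATT — ATG at 9, stop TAA at 21 → 15 nt.
Frame -1: GGA ATG CAT TAA ACT GTA CCC ATG CTG TGA — ATG at 4, stop TAA at 10 → 9 nt; ATG at 22, stop TGA at 28 → 9 nt.
Frame -2: GAA TGC ATT AAA CTG TAC CCA TGC TGT GAC — no ATG→stop ORF.
Frame -3: AAT GCA TTA AAC TGT ACC CAT GCT GTG — no ATG→stop ORF.
Forward-strand max 15 nt; reverse-strand max 9 nt. The forward strand has the longer ORF.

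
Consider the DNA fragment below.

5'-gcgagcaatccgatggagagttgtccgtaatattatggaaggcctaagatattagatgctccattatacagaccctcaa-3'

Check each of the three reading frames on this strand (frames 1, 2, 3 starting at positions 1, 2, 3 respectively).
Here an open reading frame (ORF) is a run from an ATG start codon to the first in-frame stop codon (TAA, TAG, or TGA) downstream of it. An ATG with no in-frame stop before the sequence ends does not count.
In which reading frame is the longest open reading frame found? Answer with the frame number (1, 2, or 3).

Frame 1: GCG AGC AAT CCG ATG GAG AGT TGT CCG TAA TAT TAT GGA AGG CCT AAG ATA TTA GAT GCT CCA TTA TAC AGA CCC TCA — ATG at 13, stop TAA at 28 → 18 nt.
Frame 2: CGA GCA ATC CGA TGG AGA GTT GTC CGT AAT ATT ATG GAA GGC CTA AGA TAT TAG ATG CTC CAT TAT ACA GAC CCT CAA — ATG at 35, stop TAG at 53 → 21 nt.
Frame 3: GAG CAA TCC GAT GGA GAG TTG TCC GTA ATA TTA TGG AAG GCC TAA GAT ATT AGA TGC TCC ATT ATA CAG ACC CTC — no ATG→stop ORF.
Longest ORF is 21 nt in frame 2 (positions 35–55).

2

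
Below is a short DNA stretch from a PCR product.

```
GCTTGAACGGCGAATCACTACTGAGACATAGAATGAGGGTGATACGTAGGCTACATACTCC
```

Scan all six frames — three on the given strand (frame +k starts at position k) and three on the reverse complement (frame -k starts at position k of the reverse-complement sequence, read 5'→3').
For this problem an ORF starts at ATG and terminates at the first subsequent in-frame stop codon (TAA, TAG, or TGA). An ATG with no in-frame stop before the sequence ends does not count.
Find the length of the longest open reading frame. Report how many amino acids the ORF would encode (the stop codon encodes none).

3

Reverse complement (5'→3'): GGAGTATGTAGCCTACGTATCACCCTCATTCTATGTCTCAGTAGTGATTCGCCGTTCAAGC
Frame +1: GCT TGA ACG GCG AAT CAC TAC TGA GAC ATA GAA TGA GGG TGA TAC GTA GGC TAC ATA CTC — no ATG→stop ORF.
Frame +2: CTT GAA CGG CGA ATC ACT ACT GAG ACA TAG AAT GAG GGT GAT ACG TAG GCT ACA TAC TCC — no ATG→stop ORF.
Frame +3: TTG AAC GGC GAA TCA CTA CTG AGA CAT AGA ATG AGG GTG ATA CGT AGG CTA CAT ACT — no ATG→stop ORF.
Frame -1: GGA GTA TGT AGC CTA CGT ATC ACC CTC ATT CTA TGT CTC AGT AGT GAT TCG CCG TTC AAG — no ATG→stop ORF.
Frame -2: GAG TAT GTA GCC TAC GTA TCA CCC TCA TTC TAT GTC TCA GTA GTG ATT CGC CGT TCA AGC — no ATG→stop ORF.
Frame -3: AGT ATG TAG CCT ACG TAT CAC CCT CAT TCT ATG TCT CAG TAG TGA TTC GCC GTT CAA — ATG at 6, stop TAG at 9 → 6 nt; ATG at 33, stop TAG at 42 → 12 nt.
Longest: frame -3, positions 33–44, 12 nt = 4 codons = 3 aa. → 3 amino acids.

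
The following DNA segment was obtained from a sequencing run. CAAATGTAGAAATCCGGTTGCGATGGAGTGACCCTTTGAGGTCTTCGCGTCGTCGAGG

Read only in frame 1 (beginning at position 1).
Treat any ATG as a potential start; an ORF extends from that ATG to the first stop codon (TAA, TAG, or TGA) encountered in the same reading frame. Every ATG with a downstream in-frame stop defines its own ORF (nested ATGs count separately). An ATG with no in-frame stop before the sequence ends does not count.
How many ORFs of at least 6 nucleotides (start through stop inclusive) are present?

1

Frame 1: CAA ATG TAG AAA TCC GGT TGC GAT GGA GTG ACC CTT TGA GGT CTT CGC GTC GTC GAG — ATG at 4, stop TAG at 7 → 6 nt.
ORFs ≥ 6 nucleotides: frame 1 4–9 (6 nucleotides). Count = 1.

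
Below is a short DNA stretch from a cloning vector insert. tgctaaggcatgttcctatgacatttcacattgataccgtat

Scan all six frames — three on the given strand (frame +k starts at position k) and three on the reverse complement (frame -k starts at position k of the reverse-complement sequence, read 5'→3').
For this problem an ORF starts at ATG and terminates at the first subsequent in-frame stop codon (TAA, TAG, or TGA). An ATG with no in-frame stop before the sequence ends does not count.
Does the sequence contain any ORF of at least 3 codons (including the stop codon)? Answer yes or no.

Reverse complement (5'→3'): ATACGGTATCAATGTGAAATGTCATAGGAACATGCCTTAGCA
Frame +1: TGC TAA GGC ATG TTC CTA TGA CAT TTC ACA TTG ATA CCG TAT — ATG at 10, stop TGA at 19 → 12 nt.
Frame +2: GCT AAG GCA TGT TCC TAT GAC ATT TCA CAT TGA TAC CGT — no ATG→stop ORF.
Frame +3: CTA AGG CAT GTT CCT ATG ACA TTT CAC ATT GAT ACC GTA — no ATG→stop ORF.
Frame -1: ATA CGG TAT CAA TGT GAA ATG TCA TAG GAA CAT GCC TTA GCA — ATG at 19, stop TAG at 25 → 9 nt.
Frame -2: TAC GGT ATC AAT GTG AAA TGT CAT AGG AAC ATG CCT TAG — ATG at 32, stop TAG at 38 → 9 nt.
Frame -3: ACG GTA TCA ATG TGA AAT GTC ATA GGA ACA TGC CTT AGC — ATG at 12, stop TGA at 15 → 6 nt.
Frame +1 has an ORF of 4 codons (positions 10–21) ≥ 3, so yes.

yes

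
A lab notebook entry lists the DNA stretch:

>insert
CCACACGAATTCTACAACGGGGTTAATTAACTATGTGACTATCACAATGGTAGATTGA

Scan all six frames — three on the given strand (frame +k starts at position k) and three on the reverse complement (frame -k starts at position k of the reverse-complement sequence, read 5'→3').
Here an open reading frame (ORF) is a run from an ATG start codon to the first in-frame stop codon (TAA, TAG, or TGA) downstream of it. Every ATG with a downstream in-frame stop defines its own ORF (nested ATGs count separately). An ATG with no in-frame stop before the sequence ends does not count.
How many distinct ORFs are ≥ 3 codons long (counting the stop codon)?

Reverse complement (5'→3'): TCAATCTACCATTGTGATAGTCACATAGTTAATTAACCCCGTTGTAGAATTCGTGTGG
Frame +1: CCA CAC GAA TTC TAC AAC GGG GTT AAT TAA CTA TGT GAC TAT CAC AAT GGT AGA TTG — no ATG→stop ORF.
Frame +2: CAC ACG AAT TCT ACA ACG GGG TTA ATT AAC TAT GTG ACT ATC ACA ATG GTA GAT TGA — ATG at 47, stop TGA at 56 → 12 nt.
Frame +3: ACA CGA ATT CTA CAA CGG GGT TAA TTA ACT ATG TGA CTA TCA CAA TGG TAG ATT — ATG at 33, stop TGA at 36 → 6 nt.
Frame -1: TCA ATC TAC CAT TGT GAT AGT CAC ATA GTT AAT TAA CCC CGT TGT AGA ATT CGT GTG — no ATG→stop ORF.
Frame -2: CAA TCT ACC ATT GTG ATA GTC ACA TAG TTA ATT AAC CCC GTT GTA GAA TTC GTG TGG — no ATG→stop ORF.
Frame -3: AAT CTA CCA TTG TGA TAG TCA CAT AGT TAA TTA ACC CCG TTG TAG AAT TCG TGT — no ATG→stop ORF.
ORFs ≥ 3 codons: frame +2 47–58 (4 codons). Count = 1.

1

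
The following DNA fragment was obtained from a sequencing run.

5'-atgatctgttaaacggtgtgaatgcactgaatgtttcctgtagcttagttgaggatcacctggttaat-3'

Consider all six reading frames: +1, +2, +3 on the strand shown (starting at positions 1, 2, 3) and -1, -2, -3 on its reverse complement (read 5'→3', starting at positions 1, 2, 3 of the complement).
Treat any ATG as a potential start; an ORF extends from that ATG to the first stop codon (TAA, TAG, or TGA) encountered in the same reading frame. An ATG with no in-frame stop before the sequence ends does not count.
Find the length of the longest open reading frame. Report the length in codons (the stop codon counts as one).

Reverse complement (5'→3'): ATTAACCAGGTGATCCTCAACTAAGCTACAGGAAACATTCAGTGCATTCACACCGTTTAACAGATCAT
Frame +1: ATG ATC TGT TAA ACG GTG TGA ATG CAC TGA ATG TTT CCT GTA GCT TAG TTG AGG ATC ACC TGG TTA — ATG at 1, stop TAA at 10 → 12 nt; ATG at 22, stop TGA at 28 → 9 nt; ATG at 31, stop TAG at 46 → 18 nt.
Frame +2: TGA TCT GTT AAA CGG TGT GAA TGC ACT GAA TGT TTC CTG TAG CTT AGT TGA GGA TCA CCT GGT TAA — no ATG→stop ORF.
Frame +3: GAT CTG TTA AAC GGT GTG AAT GCA CTG AAT GTT TCC TGT AGC TTA GTT GAG GAT CAC CTG GTT AAT — no ATG→stop ORF.
Frame -1: ATT AAC CAG GTG ATC CTC AAC TAA GCT ACA GGA AAC ATT CAG TGC ATT CAC ACC GTT TAA CAG ATC — no ATG→stop ORF.
Frame -2: TTA ACC AGG TGA TCC TCA ACT AAG CTA CAG GAA ACA TTC AGT GCA TTC ACA CCG TTT AAC AGA TCA — no ATG→stop ORF.
Frame -3: TAA CCA GGT GAT CCT CAA CTA AGC TAC AGG AAA CAT TCA GTG CAT TCA CAC CGT TTA ACA GAT CAT — no ATG→stop ORF.
Longest: frame +1, positions 31–48, 18 nt = 6 codons = 5 aa. → 6 codons.

6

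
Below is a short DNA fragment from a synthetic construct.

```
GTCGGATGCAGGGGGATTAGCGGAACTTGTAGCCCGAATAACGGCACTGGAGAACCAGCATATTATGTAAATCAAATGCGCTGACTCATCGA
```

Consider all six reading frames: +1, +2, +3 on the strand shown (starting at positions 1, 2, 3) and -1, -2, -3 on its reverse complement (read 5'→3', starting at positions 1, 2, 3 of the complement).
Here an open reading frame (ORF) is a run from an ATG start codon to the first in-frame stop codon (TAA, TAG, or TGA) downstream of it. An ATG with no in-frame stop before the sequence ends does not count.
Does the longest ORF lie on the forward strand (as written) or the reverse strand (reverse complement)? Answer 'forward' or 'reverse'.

Reverse complement (5'→3'): TCGATGAGTCAGCGCATTTGATTTACATAATATGCTGGTTCTCCAGTGCCGTTATTCGGGCTACAAGTTCCGCTAATCCCCCTGCATCCGAC
Frame +1: GTC GGA TGC AGG GGG ATT AGC GGA ACT TGT AGC CCG AAT AAC GGC ACT GGA GAA CCA GCA TAT TAT GTA AAT CAA ATG CGC TGA CTC ATC — ATG at 76, stop TGA at 82 → 9 nt.
Frame +2: TCG GAT GCA GGG GGA TTA GCG GAA CTT GTA GCC CGA ATA ACG GCA CTG GAG AAC CAG CAT ATT ATG TAA ATC AAA TGC GCT GAC TCA TCG — ATG at 65, stop TAA at 68 → 6 nt.
Frame +3: CGG ATG CAG GGG GAT TAG CGG AAC TTG TAG CCC GAA TAA CGG CAC TGG AGA ACC AGC ATA TTA TGT AAA TCA AAT GCG CTG ACT CAT CGA — ATG at 6, stop TAG at 18 → 15 nt.
Frame -1: TCG ATG AGT CAG CGC ATT TGA TTT ACA TAA TAT GCT GGT TCT CCA GTG CCG TTA TTC GGG CTA CAA GTT CCG CTA ATC CCC CTG CAT CCG — ATG at 4, stop TGA at 19 → 18 nt.
Frame -2: CGA TGA GTC AGC GCA TTT GAT TTA CAT AAT ATG CTG GTT CTC CAG TGC CGT TAT TCG GGC TAC AAG TTC CGC TAA TCC CCC TGC ATC CGA — ATG at 32, stop TAA at 74 → 45 nt.
Frame -3: GAT GAG TCA GCG CAT TTG ATT TAC ATA ATA TGC TGG TTC TCC AGT GCC GTT ATT CGG GCT ACA AGT TCC GCT AAT CCC CCT GCA TCC GAC — no ATG→stop ORF.
Forward-strand max 15 nt; reverse-strand max 45 nt. The reverse strand has the longer ORF.

reverse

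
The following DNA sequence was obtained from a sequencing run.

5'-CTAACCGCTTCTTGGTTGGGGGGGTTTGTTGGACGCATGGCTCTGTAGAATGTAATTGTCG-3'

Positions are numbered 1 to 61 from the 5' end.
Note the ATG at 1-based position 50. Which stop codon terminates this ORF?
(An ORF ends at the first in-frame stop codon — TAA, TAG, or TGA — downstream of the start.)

Codons from position 50: ATG (50–52), TAA (53–55).
The first in-frame stop codon is TAA.

TAA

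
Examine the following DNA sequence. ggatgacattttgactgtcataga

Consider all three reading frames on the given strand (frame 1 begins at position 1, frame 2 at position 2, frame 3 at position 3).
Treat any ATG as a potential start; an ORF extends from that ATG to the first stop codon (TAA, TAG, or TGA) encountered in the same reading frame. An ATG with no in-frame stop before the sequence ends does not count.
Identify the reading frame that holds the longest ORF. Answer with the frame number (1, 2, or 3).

3

Frame 1: GGA TGA CAT TTT GAC TGT CAT AGA — no ATG→stop ORF.
Frame 2: GAT GAC ATT TTG ACT GTC ATA — no ATG→stop ORF.
Frame 3: ATG ACA TTT TGA CTG TCA TAG — ATG at 3, stop TGA at 12 → 12 nt.
Longest ORF is 12 nt in frame 3 (positions 3–14).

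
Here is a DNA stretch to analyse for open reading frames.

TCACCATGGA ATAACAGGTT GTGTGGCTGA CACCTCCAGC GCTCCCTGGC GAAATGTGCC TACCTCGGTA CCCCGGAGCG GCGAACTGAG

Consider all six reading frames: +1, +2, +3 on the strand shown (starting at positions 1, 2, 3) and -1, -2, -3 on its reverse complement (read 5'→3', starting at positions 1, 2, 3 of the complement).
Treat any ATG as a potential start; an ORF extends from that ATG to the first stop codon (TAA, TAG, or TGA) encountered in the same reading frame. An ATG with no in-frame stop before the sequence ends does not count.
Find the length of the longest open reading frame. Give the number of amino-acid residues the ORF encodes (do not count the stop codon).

11

Reverse complement (5'→3'): CTCAGTTCGCCGCTCCGGGGTACCGAGGTAGGCACATTTCGCCAGGGAGCGCTGGAGGTGTCAGCCACACAACCTGTTATTCCATGGTGA
Frame +1: TCA CCA TGG AAT AAC AGG TTG TGT GGC TGA CAC CTC CAG CGC TCC CTG GCG AAA TGT GCC TAC CTC GGT ACC CCG GAG CGG CGA ACT GAG — no ATG→stop ORF.
Frame +2: CAC CAT GGA ATA ACA GGT TGT GTG GCT GAC ACC TCC AGC GCT CCC TGG CGA AAT GTG CCT ACC TCG GTA CCC CGG AGC GGC GAA CTG — no ATG→stop ORF.
Frame +3: ACC ATG GAA TAA CAG GTT GTG TGG CTG ACA CCT CCA GCG CTC CCT GGC GAA ATG TGC CTA CCT CGG TAC CCC GGA GCG GCG AAC TGA — ATG at 6, stop TAA at 12 → 9 nt; ATG at 54, stop TGA at 87 → 36 nt.
Frame -1: CTC AGT TCG CCG CTC CGG GGT ACC GAG GTA GGC ACA TTT CGC CAG GGA GCG CTG GAG GTG TCA GCC ACA CAA CCT GTT ATT CCA TGG TGA — no ATG→stop ORF.
Frame -2: TCA GTT CGC CGC TCC GGG GTA CCG AGG TAG GCA CAT TTC GCC AGG GAG CGC TGG AGG TGT CAG CCA CAC AAC CTG TTA TTC CAT GGT — no ATG→stop ORF.
Frame -3: CAG TTC GCC GCT CCG GGG TAC CGA GGT AGG CAC ATT TCG CCA GGG AGC GCT GGA GGT GTC AGC CAC ACA ACC TGT TAT TCC ATG GTG — no ATG→stop ORF.
Longest: frame +3, positions 54–89, 36 nt = 12 codons = 11 aa. → 11 amino acids.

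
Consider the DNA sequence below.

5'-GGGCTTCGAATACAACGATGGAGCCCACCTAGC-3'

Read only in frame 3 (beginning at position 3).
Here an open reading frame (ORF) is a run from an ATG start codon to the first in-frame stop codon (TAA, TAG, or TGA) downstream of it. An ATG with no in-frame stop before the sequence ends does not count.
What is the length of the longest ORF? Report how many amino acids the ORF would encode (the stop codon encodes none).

4

Frame 3: GCT TCG AAT ACA ACG ATG GAG CCC ACC TAG — ATG at 18, stop TAG at 30 → 15 nt.
Longest: frame 3, positions 18–32, 15 nt = 5 codons = 4 aa. → 4 amino acids.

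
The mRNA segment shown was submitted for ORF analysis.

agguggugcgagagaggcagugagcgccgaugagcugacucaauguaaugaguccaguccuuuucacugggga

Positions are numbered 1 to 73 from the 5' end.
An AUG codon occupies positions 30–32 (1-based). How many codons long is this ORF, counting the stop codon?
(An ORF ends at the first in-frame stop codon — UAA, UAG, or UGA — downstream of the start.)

Codons from position 30: AUG (30–32), AGC (33–35), UGA (36–38).
UGA is the first in-frame stop; that's 3 codons including the stop.

3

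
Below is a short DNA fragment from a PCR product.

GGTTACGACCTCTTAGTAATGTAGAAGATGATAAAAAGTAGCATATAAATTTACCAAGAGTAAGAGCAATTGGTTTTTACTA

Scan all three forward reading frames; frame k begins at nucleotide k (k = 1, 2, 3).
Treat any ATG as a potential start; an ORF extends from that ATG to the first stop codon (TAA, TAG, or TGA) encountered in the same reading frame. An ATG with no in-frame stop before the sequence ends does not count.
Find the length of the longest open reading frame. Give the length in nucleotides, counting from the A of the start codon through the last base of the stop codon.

21

Frame 1: GGT TAC GAC CTC TTA GTA ATG TAG AAG ATG ATA AAA AGT AGC ATA TAA ATT TAC CAA GAG TAA GAG CAA TTG GTT TTT ACT — ATG at 19, stop TAG at 22 → 6 nt; ATG at 28, stop TAA at 46 → 21 nt.
Frame 2: GTT ACG ACC TCT TAG TAA TGT AGA AGA TGA TAA AAA GTA GCA TAT AAA TTT ACC AAG AGT AAG AGC AAT TGG TTT TTA CTA — no ATG→stop ORF.
Frame 3: TTA CGA CCT CTT AGT AAT GTA GAA GAT GAT AAA AAG TAG CAT ATA AAT TTA CCA AGA GTA AGA GCA ATT GGT TTT TAC — no ATG→stop ORF.
Longest: frame 1, positions 28–48, 21 nt = 7 codons = 6 aa. → 21 nucleotides.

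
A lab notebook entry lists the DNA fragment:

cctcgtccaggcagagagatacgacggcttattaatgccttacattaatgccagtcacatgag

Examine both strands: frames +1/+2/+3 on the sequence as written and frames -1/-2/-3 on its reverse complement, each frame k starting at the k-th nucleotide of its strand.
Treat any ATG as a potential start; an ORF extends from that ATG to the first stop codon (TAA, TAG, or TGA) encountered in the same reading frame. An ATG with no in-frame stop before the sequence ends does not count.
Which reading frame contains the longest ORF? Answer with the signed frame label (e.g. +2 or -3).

Reverse complement (5'→3'): CTCATGTGACTGGCATTAATGTAAGGCATTAATAAGCCGTCGTATCTCTCTGCCTGGACGAGG
Frame +1: CCT CGT CCA GGC AGA GAG ATA CGA CGG CTT ATT AAT GCC TTA CAT TAA TGC CAG TCA CAT GAG — no ATG→stop ORF.
Frame +2: CTC GTC CAG GCA GAG AGA TAC GAC GGC TTA TTA ATG CCT TAC ATT AAT GCC AGT CAC ATG — no ATG→stop ORF.
Frame +3: TCG TCC AGG CAG AGA GAT ACG ACG GCT TAT TAA TGC CTT ACA TTA ATG CCA GTC ACA TGA — ATG at 48, stop TGA at 60 → 15 nt.
Frame -1: CTC ATG TGA CTG GCA TTA ATG TAA GGC ATT AAT AAG CCG TCG TAT CTC TCT GCC TGG ACG AGG — ATG at 4, stop TGA at 7 → 6 nt; ATG at 19, stop TAA at 22 → 6 nt.
Frame -2: TCA TGT GAC TGG CAT TAA TGT AAG GCA TTA ATA AGC CGT CGT ATC TCT CTG CCT GGA CGA — no ATG→stop ORF.
Frame -3: CAT GTG ACT GGC ATT AAT GTA AGG CAT TAA TAA GCC GTC GTA TCT CTC TGC CTG GAC GAG — no ATG→stop ORF.
Longest ORF is 15 nt in frame +3 (positions 48–62).

+3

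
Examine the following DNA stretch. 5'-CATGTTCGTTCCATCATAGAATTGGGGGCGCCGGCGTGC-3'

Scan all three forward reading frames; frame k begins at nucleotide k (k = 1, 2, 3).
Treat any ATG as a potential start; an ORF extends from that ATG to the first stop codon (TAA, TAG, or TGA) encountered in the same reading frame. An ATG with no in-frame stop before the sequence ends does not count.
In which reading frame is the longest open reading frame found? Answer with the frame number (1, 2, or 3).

2

Frame 1: CAT GTT CGT TCC ATC ATA GAA TTG GGG GCG CCG GCG TGC — no ATG→stop ORF.
Frame 2: ATG TTC GTT CCA TCA TAG AAT TGG GGG CGC CGG CGT — ATG at 2, stop TAG at 17 → 18 nt.
Frame 3: TGT TCG TTC CAT CAT AGA ATT GGG GGC GCC GGC GTG — no ATG→stop ORF.
Longest ORF is 18 nt in frame 2 (positions 2–19).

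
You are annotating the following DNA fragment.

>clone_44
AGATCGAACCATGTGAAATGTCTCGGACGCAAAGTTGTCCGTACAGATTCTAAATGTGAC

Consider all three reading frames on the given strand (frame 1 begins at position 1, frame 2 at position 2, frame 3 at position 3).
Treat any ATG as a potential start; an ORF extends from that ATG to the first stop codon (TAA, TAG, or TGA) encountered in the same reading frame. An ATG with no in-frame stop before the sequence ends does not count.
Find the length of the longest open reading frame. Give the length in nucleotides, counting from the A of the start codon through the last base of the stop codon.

Frame 1: AGA TCG AAC CAT GTG AAA TGT CTC GGA CGC AAA GTT GTC CGT ACA GAT TCT AAA TGT GAC — no ATG→stop ORF.
Frame 2: GAT CGA ACC ATG TGA AAT GTC TCG GAC GCA AAG TTG TCC GTA CAG ATT CTA AAT GTG — ATG at 11, stop TGA at 14 → 6 nt.
Frame 3: ATC GAA CCA TGT GAA ATG TCT CGG ACG CAA AGT TGT CCG TAC AGA TTC TAA ATG TGA — ATG at 18, stop TAA at 51 → 36 nt; ATG at 54, stop TGA at 57 → 6 nt.
Longest: frame 3, positions 18–53, 36 nt = 12 codons = 11 aa. → 36 nucleotides.

36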